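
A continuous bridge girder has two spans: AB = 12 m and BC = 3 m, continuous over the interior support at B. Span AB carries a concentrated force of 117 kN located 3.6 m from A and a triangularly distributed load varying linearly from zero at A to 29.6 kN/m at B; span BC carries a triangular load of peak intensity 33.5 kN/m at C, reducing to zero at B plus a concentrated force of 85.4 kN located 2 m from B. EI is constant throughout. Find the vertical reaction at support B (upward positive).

R_B = 361.9 kN

Take M_B as the redundant. Released structure: two simple spans AB and BC with a hinge at B.
Rotations at B on the released spans (each span's end-slope, ×1/EI):
  span AB: point load 117 at a = 3.6: Pab(L + a)/(6LEI) = 766.6/EI
  span AB: triangular load, peak 29.6: w₀L³/(45EI) = 1137/EI
  span BC: triangular load, peak 33.5: 7w₀L³/(360EI) = 17.59/EI
  span BC: point load 85.4 at a = 2: Pab(L + b)/(6LEI) = 37.96/EI
  relative rotation θ_0 = (1903 + 55.54)/EI = 1959/EI
A unit hogging moment at B produces rotation L₁/(3EI) + L₂/(3EI) = 5/EI.
Slope continuity at B: θ_0 = M_B·5/EI, so M_B = 1959/5 = 391.8 kN·m (hogging).
Span AB, ΣM about A with M_B applied at B: R_B^{AB}·12 = 1842 + 391.8, so R_B^{AB} = 186.1 kN and R_A = 294.6 − 186.1 = 108.5 kN.
Span BC, ΣM about C: R_B^{BC}·3 = 135.7 + 391.8, so R_B^{BC} = 175.8 kN and R_C = 135.7 − 175.8 = -40.15 kN.
R_B = 186.1 + 175.8 = 361.9 kN.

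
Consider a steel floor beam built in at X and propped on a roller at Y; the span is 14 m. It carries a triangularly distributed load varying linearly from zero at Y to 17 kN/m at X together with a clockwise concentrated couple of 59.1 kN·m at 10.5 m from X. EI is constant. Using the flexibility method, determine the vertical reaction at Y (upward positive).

R_Y = 29.74 kN

Remove the prop at Y; the released (primary) structure is a cantilever built in at X.
Primary-structure tip deflection at Y by superposition:
  triangular load, peak 17 at the fixed end: w₀L⁴/(30EI) = 21769/EI
  clockwise couple 59.1 at a = 10.5: M₀a(2L − a)/(2EI) = 5430/EI
  δ_0 = 27199/EI
Flexibility coefficient — unit upward force at Y: δ_{YY} = L³/(3EI) = 914.7/EI.
Compatibility at Y: δ_0 − R_Y·δ_{YY} = 0, so R_Y = 27199/914.7 = 29.74 kN.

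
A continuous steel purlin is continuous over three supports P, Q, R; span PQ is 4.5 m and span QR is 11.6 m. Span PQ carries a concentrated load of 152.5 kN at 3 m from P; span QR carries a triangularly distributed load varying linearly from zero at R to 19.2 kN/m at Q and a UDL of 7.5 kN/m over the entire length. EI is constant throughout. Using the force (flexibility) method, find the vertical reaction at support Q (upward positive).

R_Q = 296.7 kN

Release continuity at Q by inserting a hinge; the redundant is the internal moment M_Q. The primary structure is two simply-supported spans PQ and QR.
End slopes at the hinge Q, treating each span as simply supported:
  span PQ: point load 152.5 at a = 3: Pab(L + a)/(6LEI) = 190.6/EI
  span QR: triangular load, peak 19.2: w₀L³/(45EI) = 666/EI
  span QR: UDL 7.5: wL³/(24EI) = 487.8/EI
  relative rotation θ_0 = (190.6 + 1154)/EI = 1344/EI
A unit hogging moment at Q produces rotation L₁/(3EI) + L₂/(3EI) = 5.367/EI.
Slope continuity at Q: θ_0 = M_Q·5.367/EI, so M_Q = 1344/5.367 = 250.5 kN·m (hogging).
Span PQ, ΣM about P with M_Q applied at Q: R_Q^{PQ}·4.5 = 457.5 + 250.5, so R_Q^{PQ} = 157.3 kN and R_P = 152.5 − 157.3 = -4.835 kN.
Span QR, ΣM about R: R_Q^{QR}·11.6 = 1366 + 250.5, so R_Q^{QR} = 139.3 kN and R_R = 198.4 − 139.3 = 59.02 kN.
R_Q = 157.3 + 139.3 = 296.7 kN.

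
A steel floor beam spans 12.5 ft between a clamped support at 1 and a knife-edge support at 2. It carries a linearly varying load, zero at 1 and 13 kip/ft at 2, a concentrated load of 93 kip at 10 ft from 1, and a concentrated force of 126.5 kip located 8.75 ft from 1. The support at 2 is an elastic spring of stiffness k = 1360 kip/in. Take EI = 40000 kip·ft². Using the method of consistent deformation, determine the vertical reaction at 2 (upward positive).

Take the reaction at 2 as the redundant and release it; the primary structure is a cantilever fixed at 1.
Downward deflection at the released point 2 due to the loads:
  triangular load, peak 13 at the free end: 11w₀L⁴/(120EI) = 29093/EI
  point load 93 at a = 10: Pa²(3L − a)/(6EI) = 42625/EI
  point load 126.5 at a = 8.75: Pa²(3L − a)/(6EI) = 46408/EI
  δ_0 = 118126/EI
Flexibility coefficient — unit upward force at 2: δ_{22} = L³/(3EI) = 651/EI.
With EI = 40000 kip·ft²: δ_0 = 2.9532 ft and δ_{22} = 0.016276 ft/kip.
Compatibility — the spring shortens by R_2/k under the reaction it provides: δ_0 − R_2·δ_{22} = R_2/k. With 1/k = 1/(1360×12) ft/kip = 0.000061 ft/kip, R_2 = δ_0 / (δ_{22} + 1/k) = 2.9532 / (0.016276 + 0.000061) = 180.8 kip.

R_2 = 180.8 kip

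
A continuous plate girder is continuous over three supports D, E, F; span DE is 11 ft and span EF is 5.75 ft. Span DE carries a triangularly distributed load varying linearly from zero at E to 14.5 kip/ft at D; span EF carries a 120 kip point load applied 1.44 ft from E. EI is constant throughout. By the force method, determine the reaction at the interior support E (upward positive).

R_E = 144.6 kip

Release continuity at E by inserting a hinge; the redundant is the internal moment M_E. The primary structure is two simply-supported spans DE and EF.
Rotations at E on the released spans (each span's end-slope, ×1/EI):
  span DE: triangular load, peak 14.5: 7w₀L³/(360EI) = 375.3/EI
  span EF: point load 120 at a = 1.44: Pab(L + b)/(6LEI) = 217.2/EI
  relative rotation θ_0 = (375.3 + 217.2)/EI = 592.4/EI
A unit hogging moment at E produces rotation L₁/(3EI) + L₂/(3EI) = 5.583/EI.
Slope continuity at E: θ_0 = M_E·5.583/EI, so M_E = 592.4/5.583 = 106.1 kip·ft (hogging).
Span DE, ΣM about D with M_E applied at E: R_E^{DE}·11 = 292.4 + 106.1, so R_E^{DE} = 36.23 kip and R_D = 79.75 − 36.23 = 43.52 kip.
Span EF, ΣM about F: R_E^{EF}·5.75 = 517.2 + 106.1, so R_E^{EF} = 108.4 kip and R_F = 120 − 108.4 = 11.6 kip.
R_E = 36.23 + 108.4 = 144.6 kip.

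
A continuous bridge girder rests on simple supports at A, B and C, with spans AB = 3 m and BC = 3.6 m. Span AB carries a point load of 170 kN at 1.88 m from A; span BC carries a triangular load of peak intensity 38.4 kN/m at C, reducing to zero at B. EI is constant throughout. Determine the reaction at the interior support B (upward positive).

R_B = 166.2 kN

Take M_B as the redundant. Released structure: two simple spans AB and BC with a hinge at B.
Discontinuity in slope at B on the released structure — sum the simple-span end rotations:
  span AB: point load 170 at a = 1.88: Pab(L + a)/(6LEI) = 97.04/EI
  span BC: triangular load, peak 38.4: 7w₀L³/(360EI) = 34.84/EI
  relative rotation θ_0 = (97.04 + 34.84)/EI = 131.9/EI
A unit hogging moment at B produces rotation L₁/(3EI) + L₂/(3EI) = 2.2/EI.
Compatibility: M_B·(L₁+L₂)/(3EI) = θ_0, giving M_B = 59.95 kN·m (hogging).
Span AB, ΣM about A with M_B applied at B: R_B^{AB}·3 = 319.6 + 59.95, so R_B^{AB} = 126.5 kN and R_A = 170 − 126.5 = 43.48 kN.
Span BC, ΣM about C: R_B^{BC}·3.6 = 82.94 + 59.95, so R_B^{BC} = 39.69 kN and R_C = 69.12 − 39.69 = 29.43 kN.
R_B = 126.5 + 39.69 = 166.2 kN.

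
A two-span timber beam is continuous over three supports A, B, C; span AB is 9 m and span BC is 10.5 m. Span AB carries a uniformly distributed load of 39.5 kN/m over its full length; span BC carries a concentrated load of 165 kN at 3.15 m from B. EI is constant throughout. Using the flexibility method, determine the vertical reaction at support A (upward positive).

R_A = 138.7 kN

Insert a hinge at B; M_B is the redundant, and each span becomes simply supported.
End slopes at the hinge B, treating each span as simply supported:
  span AB: UDL 39.5: wL³/(24EI) = 1200/EI
  span BC: point load 165 at a = 3.15: Pab(L + b)/(6LEI) = 1082/EI
  relative rotation θ_0 = (1200 + 1082)/EI = 2282/EI
A unit hogging moment at B produces rotation L₁/(3EI) + L₂/(3EI) = 6.5/EI.
Slope continuity at B: θ_0 = M_B·6.5/EI, so M_B = 2282/6.5 = 351.1 kN·m (hogging).
Span AB, ΣM about A with M_B applied at B: R_B^{AB}·9 = 1600 + 351.1, so R_B^{AB} = 216.8 kN and R_A = 355.5 − 216.8 = 138.7 kN.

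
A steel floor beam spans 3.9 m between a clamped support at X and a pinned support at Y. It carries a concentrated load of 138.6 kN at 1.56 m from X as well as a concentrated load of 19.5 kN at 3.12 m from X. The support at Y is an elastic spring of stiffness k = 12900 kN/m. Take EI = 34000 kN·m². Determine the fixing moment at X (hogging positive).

Choose R_Y as the redundant. The primary structure is the cantilever fixed at X.
Downward deflection at the released point Y due to the loads:
  point load 138.6 at a = 1.56: Pa²(3L − a)/(6EI) = 570/EI
  point load 19.5 at a = 3.12: Pa²(3L − a)/(6EI) = 271.4/EI
  δ_0 = 841.5/EI
Flexibility coefficient — unit upward force at Y: δ_{YY} = L³/(3EI) = 19.77/EI.
With EI = 34000 kN·m²: δ_0 = 0.024749 m and δ_{YY} = 0.000582 m/kN.
Compatibility — the spring shortens by R_Y/k under the reaction it provides: δ_0 − R_Y·δ_{YY} = R_Y/k. With 1/k = 0.000078 m/kN, R_Y = δ_0 / (δ_{YY} + 1/k) = 0.024749 / (0.000582 + 0.000078) = 37.55 kN.
Moment equilibrium about X: M_X = Σ(load moments about X) − R_Y·L = 277.1 − 37.55×3.9 = 130.6 kN·m.

M_X = 130.6 kN·m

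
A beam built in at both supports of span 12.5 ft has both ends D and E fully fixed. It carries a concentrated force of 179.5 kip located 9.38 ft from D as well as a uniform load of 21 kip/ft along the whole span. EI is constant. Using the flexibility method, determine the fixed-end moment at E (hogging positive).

Take the two fixed-end moments M_D, M_E as redundants; the released structure is the simple span DE.
Simple-span end rotations at D and E under the given loads:
  at D: point load 179.5 at a = 9.38: Pab(L + b)/(6LEI) = 1094/EI
  at E: point load 179.5 at a = 9.38: Pab(L + a)/(6LEI) = 1533/EI
  at D: UDL 21: wL³/(24EI) = 1709/EI
  at E: UDL 21: wL³/(24EI) = 1709/EI
  θ_D0 = 2803/EI,  θ_E0 = 3242/EI
Flexibility coefficients: a unit moment at one end gives L/(3EI) there and L/(6EI) at the far end, so f₁₁ = f₂₂ = 4.167/EI and f₁₂ = f₂₁ = 2.083/EI.
Compatibility — zero rotation at each built-in end:
  4.167 M_D + 2.083 M_E = 2803
  2.083 M_D + 4.167 M_E = 3242
Solving the pair gives M_D = 378.3 kip·ft and M_E = 588.8 kip·ft (hogging).

M_E = 588.8 kip·ft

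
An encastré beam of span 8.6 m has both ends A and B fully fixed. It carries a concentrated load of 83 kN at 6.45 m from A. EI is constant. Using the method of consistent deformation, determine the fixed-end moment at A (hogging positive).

Release both end moments; the primary structure is a simply-supported span AB with redundants M_A and M_B.
End rotations of the released simple span under the applied load (×1/EI):
  at A: point load 83 at a = 6.45: Pab(L + b)/(6LEI) = 239.8/EI
  at B: point load 83 at a = 6.45: Pab(L + a)/(6LEI) = 335.7/EI
  θ_A0 = 239.8/EI,  θ_B0 = 335.7/EI
Flexibility coefficients: a unit moment at one end gives L/(3EI) there and L/(6EI) at the far end, so f₁₁ = f₂₂ = 2.867/EI and f₁₂ = f₂₁ = 1.433/EI.
Compatibility — zero rotation at each built-in end:
  2.867 M_A + 1.433 M_B = 239.8
  1.433 M_A + 2.867 M_B = 335.7
Solving the pair gives M_A = 33.46 kN·m and M_B = 100.4 kN·m (hogging).

M_A = 33.46 kN·m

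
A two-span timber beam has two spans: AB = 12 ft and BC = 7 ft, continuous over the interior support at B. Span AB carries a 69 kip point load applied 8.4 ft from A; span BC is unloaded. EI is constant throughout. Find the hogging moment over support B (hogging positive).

M_B = 93.35 kip·ft

Insert a hinge at B; M_B is the redundant, and each span becomes simply supported.
End slopes at the hinge B, treating each span as simply supported:
  span AB: point load 69 at a = 8.4: Pab(L + a)/(6LEI) = 591.2/EI
  relative rotation θ_0 = (591.2 + 0)/EI = 591.2/EI
A unit hogging moment at B produces rotation L₁/(3EI) + L₂/(3EI) = 6.333/EI.
Slope continuity at B: θ_0 = M_B·6.333/EI, so M_B = 591.2/6.333 = 93.35 kip·ft (hogging).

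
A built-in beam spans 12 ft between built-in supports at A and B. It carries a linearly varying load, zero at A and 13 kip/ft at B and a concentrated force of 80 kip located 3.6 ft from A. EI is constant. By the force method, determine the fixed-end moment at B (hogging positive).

Release both end moments; the primary structure is a simply-supported span AB with redundants M_A and M_B.
End rotations of the released simple span under the applied load (×1/EI):
  at A: triangular load, peak 13: 7w₀L³/(360EI) = 436.8/EI
  at B: triangular load, peak 13: w₀L³/(45EI) = 499.2/EI
  at A: point load 80 at a = 3.6: Pab(L + b)/(6LEI) = 685.4/EI
  at B: point load 80 at a = 3.6: Pab(L + a)/(6LEI) = 524.2/EI
  θ_A0 = 1122/EI,  θ_B0 = 1023/EI
Flexibility coefficients: a unit moment at one end gives L/(3EI) there and L/(6EI) at the far end, so f₁₁ = f₂₂ = 4/EI and f₁₂ = f₂₁ = 2/EI.
Compatibility — zero rotation at each built-in end:
  4 M_A + 2 M_B = 1122
  2 M_A + 4 M_B = 1023
Solving the pair gives M_A = 203.5 kip·ft and M_B = 154.1 kip·ft (hogging).

M_B = 154.1 kip·ft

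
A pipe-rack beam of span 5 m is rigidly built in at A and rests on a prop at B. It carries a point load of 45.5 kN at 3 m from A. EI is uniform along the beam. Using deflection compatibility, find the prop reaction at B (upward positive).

Take the reaction at B as the redundant and release it; the primary structure is a cantilever fixed at A.
Primary-structure tip deflection at B by superposition:
  point load 45.5 at a = 3: Pa²(3L − a)/(6EI) = 819/EI
Flexibility coefficient — unit upward force at B: δ_{BB} = L³/(3EI) = 41.67/EI.
The prop prevents deflection at B: R_B = δ_0/δ_{BB} = 819/41.67 = 19.66 kN.

R_B = 19.66 kN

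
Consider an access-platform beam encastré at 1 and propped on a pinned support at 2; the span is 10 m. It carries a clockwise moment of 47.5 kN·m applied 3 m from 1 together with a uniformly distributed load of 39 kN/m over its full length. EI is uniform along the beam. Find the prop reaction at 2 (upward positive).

Take the reaction at 2 as the redundant and release it; the primary structure is a cantilever fixed at 1.
Free-end deflection of the primary structure under the applied loading (downward +):
  clockwise couple 47.5 at a = 3: M₀a(2L − a)/(2EI) = 1211/EI
  UDL 39: wL⁴/(8EI) = 48750/EI
  δ_0 = 49961/EI
Flexibility coefficient — unit upward force at 2: δ_{22} = L³/(3EI) = 333.3/EI.
Compatibility at 2: δ_0 − R_2·δ_{22} = 0, so R_2 = 49961/333.3 = 149.9 kN.

R_2 = 149.9 kN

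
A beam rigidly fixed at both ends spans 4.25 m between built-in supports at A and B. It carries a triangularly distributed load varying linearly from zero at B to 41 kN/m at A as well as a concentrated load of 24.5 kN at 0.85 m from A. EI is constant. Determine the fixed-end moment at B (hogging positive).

M_B = 28.02 kN·m

Take the two fixed-end moments M_A, M_B as redundants; the released structure is the simple span AB.
Simple-span end rotations at A and B under the given loads:
  at A: triangular load, peak 41: w₀L³/(45EI) = 69.94/EI
  at B: triangular load, peak 41: 7w₀L³/(360EI) = 61.2/EI
  at A: point load 24.5 at a = 0.85: Pab(L + b)/(6LEI) = 21.24/EI
  at B: point load 24.5 at a = 0.85: Pab(L + a)/(6LEI) = 14.16/EI
  θ_A0 = 91.18/EI,  θ_B0 = 75.36/EI
Flexibility coefficients: a unit moment at one end gives L/(3EI) there and L/(6EI) at the far end, so f₁₁ = f₂₂ = 1.417/EI and f₁₂ = f₂₁ = 0.7083/EI.
Compatibility — zero rotation at each built-in end:
  1.417 M_A + 0.7083 M_B = 91.18
  0.7083 M_A + 1.417 M_B = 75.36
Solving the pair gives M_A = 50.36 kN·m and M_B = 28.02 kN·m (hogging).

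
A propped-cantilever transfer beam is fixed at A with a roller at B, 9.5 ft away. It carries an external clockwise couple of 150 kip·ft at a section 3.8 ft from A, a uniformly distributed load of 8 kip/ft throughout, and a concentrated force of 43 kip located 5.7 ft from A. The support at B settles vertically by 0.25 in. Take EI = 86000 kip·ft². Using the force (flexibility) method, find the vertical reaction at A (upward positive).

Remove the prop at B; the released (primary) structure is a cantilever built in at A.
Free-end deflection of the primary structure under the applied loading (downward +):
  clockwise couple 150 at a = 3.8: M₀a(2L − a)/(2EI) = 4332/EI
  UDL 8: wL⁴/(8EI) = 8145/EI
  point load 43 at a = 5.7: Pa²(3L − a)/(6EI) = 5309/EI
  δ_0 = 17786/EI
Tip deflection under a unit load at B: L³/(3EI) = 285.8/EI.
With EI = 86000 kip·ft²: δ_0 = 0.20681 ft and δ_{BB} = 0.003323 ft/kip.
Compatibility — the beam at B must follow the support down by 0.02083 ft: δ_0 − R_B·δ_{BB} = 0.02083, so R_B = (0.20681 − 0.02083)/0.003323 = 55.96 kip.
Vertical equilibrium: R_A = ΣP − R_B = 119 − 55.96 = 63.04 kip.

R_A = 63.04 kip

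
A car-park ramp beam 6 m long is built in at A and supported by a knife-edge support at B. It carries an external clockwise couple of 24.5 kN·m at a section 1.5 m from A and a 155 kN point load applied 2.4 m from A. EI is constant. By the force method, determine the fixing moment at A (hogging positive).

Choose R_B as the redundant. The primary structure is the cantilever fixed at A.
Deflection at B on the released cantilever, summing each load's contribution:
  clockwise couple 24.5 at a = 1.5: M₀a(2L − a)/(2EI) = 192.9/EI
  point load 155 at a = 2.4: Pa²(3L − a)/(6EI) = 2321/EI
  δ_0 = 2514/EI
Tip deflection under a unit load at B: L³/(3EI) = 72/EI.
Compatibility at B: δ_0 − R_B·δ_{BB} = 0, so R_B = 2514/72 = 34.92 kN.
Moment equilibrium about A: M_A = Σ(load moments about A) − R_B·L = 396.5 − 34.92×6 = 187 kN·m.

M_A = 187 kN·m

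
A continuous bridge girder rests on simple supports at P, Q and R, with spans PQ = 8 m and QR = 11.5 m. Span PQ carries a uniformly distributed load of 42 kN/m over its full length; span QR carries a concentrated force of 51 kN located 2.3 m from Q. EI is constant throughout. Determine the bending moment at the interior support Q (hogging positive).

Release continuity at Q by inserting a hinge; the redundant is the internal moment M_Q. The primary structure is two simply-supported spans PQ and QR.
Rotations at Q on the released spans (each span's end-slope, ×1/EI):
  span PQ: UDL 42: wL³/(24EI) = 896/EI
  span QR: point load 51 at a = 2.3: Pab(L + b)/(6LEI) = 323.7/EI
  relative rotation θ_0 = (896 + 323.7)/EI = 1220/EI
A unit hogging moment at Q produces rotation L₁/(3EI) + L₂/(3EI) = 6.5/EI.
Compatibility: M_Q·(L₁+L₂)/(3EI) = θ_0, giving M_Q = 187.7 kN·m (hogging).

M_Q = 187.7 kN·m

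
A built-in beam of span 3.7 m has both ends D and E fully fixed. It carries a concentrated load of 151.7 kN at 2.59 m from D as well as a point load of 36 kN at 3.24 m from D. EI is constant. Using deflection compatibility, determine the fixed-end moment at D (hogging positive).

M_D = 37.16 kN·m

Release both end moments; the primary structure is a simply-supported span DE with redundants M_D and M_E.
On the primary (simply-supported) span, the end slopes from the loading are:
  at D: point load 151.7 at a = 2.59: Pab(L + b)/(6LEI) = 94.49/EI
  at E: point load 151.7 at a = 2.59: Pab(L + a)/(6LEI) = 123.6/EI
  at D: point load 36 at a = 3.24: Pab(L + b)/(6LEI) = 10.05/EI
  at E: point load 36 at a = 3.24: Pab(L + a)/(6LEI) = 16.77/EI
  θ_D0 = 104.5/EI,  θ_E0 = 140.3/EI
Flexibility coefficients: a unit moment at one end gives L/(3EI) there and L/(6EI) at the far end, so f₁₁ = f₂₂ = 1.233/EI and f₁₂ = f₂₁ = 0.6167/EI.
Compatibility — zero rotation at each built-in end:
  1.233 M_D + 0.6167 M_E = 104.5
  0.6167 M_D + 1.233 M_E = 140.3
Solving the pair gives M_D = 37.16 kN·m and M_E = 95.21 kN·m (hogging).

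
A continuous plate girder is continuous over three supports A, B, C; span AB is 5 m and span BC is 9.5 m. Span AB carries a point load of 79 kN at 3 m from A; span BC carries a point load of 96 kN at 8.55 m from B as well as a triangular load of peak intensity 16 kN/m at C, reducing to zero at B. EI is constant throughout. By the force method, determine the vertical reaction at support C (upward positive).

Release continuity at B by inserting a hinge; the redundant is the internal moment M_B. The primary structure is two simply-supported spans AB and BC.
Rotations at B on the released spans (each span's end-slope, ×1/EI):
  span AB: point load 79 at a = 3: Pab(L + a)/(6LEI) = 126.4/EI
  span BC: point load 96 at a = 8.55: Pab(L + b)/(6LEI) = 143/EI
  span BC: triangular load, peak 16: 7w₀L³/(360EI) = 266.7/EI
  relative rotation θ_0 = (126.4 + 409.7)/EI = 536.1/EI
A unit hogging moment at B produces rotation L₁/(3EI) + L₂/(3EI) = 4.833/EI.
Compatibility: M_B·(L₁+L₂)/(3EI) = θ_0, giving M_B = 110.9 kN·m (hogging).
Span BC, ΣM about C: R_B^{BC}·9.5 = 331.9 + 110.9, so R_B^{BC} = 46.61 kN and R_C = 172 − 46.61 = 125.4 kN.

R_C = 125.4 kN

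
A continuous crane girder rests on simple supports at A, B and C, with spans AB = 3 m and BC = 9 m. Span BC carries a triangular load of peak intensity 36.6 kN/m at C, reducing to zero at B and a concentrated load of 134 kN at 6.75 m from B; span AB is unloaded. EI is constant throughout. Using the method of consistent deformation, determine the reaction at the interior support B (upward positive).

R_B = 193.2 kN

Release continuity at B by inserting a hinge; the redundant is the internal moment M_B. The primary structure is two simply-supported spans AB and BC.
End slopes at the hinge B, treating each span as simply supported:
  span BC: triangular load, peak 36.6: 7w₀L³/(360EI) = 518.8/EI
  span BC: point load 134 at a = 6.75: Pab(L + b)/(6LEI) = 424/EI
  relative rotation θ_0 = (0 + 942.8)/EI = 942.8/EI
A unit hogging moment at B produces rotation L₁/(3EI) + L₂/(3EI) = 4/EI.
Compatibility: M_B·(L₁+L₂)/(3EI) = θ_0, giving M_B = 235.7 kN·m (hogging).
Span AB, ΣM about A with M_B applied at B: R_B^{AB}·3 = 0 + 235.7, so R_B^{AB} = 78.57 kN and R_A = 0 − 78.57 = -78.57 kN.
Span BC, ΣM about C: R_B^{BC}·9 = 795.6 + 235.7, so R_B^{BC} = 114.6 kN and R_C = 298.7 − 114.6 = 184.1 kN.
R_B = 78.57 + 114.6 = 193.2 kN.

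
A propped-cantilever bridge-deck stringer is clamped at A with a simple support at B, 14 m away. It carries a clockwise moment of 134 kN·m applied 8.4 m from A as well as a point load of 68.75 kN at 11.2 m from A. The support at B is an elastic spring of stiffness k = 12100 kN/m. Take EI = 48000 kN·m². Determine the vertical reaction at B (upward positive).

Choose R_B as the redundant. The primary structure is the cantilever fixed at A.
Deflection at B on the released cantilever, summing each load's contribution:
  clockwise couple 134 at a = 8.4: M₀a(2L − a)/(2EI) = 11031/EI
  point load 68.75 at a = 11.2: Pa²(3L − a)/(6EI) = 44270/EI
  δ_0 = 55301/EI
Flexibility coefficient — unit upward force at B: δ_{BB} = L³/(3EI) = 914.7/EI.
With EI = 48000 kN·m²: δ_0 = 1.1521 m and δ_{BB} = 0.019056 m/kN.
Compatibility — the spring shortens by R_B/k under the reaction it provides: δ_0 − R_B·δ_{BB} = R_B/k. With 1/k = 0.000083 m/kN, R_B = δ_0 / (δ_{BB} + 1/k) = 1.1521 / (0.019056 + 0.000083) = 60.2 kN.

R_B = 60.2 kN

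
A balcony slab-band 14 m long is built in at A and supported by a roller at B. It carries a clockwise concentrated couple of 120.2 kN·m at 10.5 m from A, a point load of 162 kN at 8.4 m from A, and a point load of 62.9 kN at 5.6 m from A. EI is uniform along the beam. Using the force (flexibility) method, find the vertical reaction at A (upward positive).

Choose R_B as the redundant. The primary structure is the cantilever fixed at A.
Downward deflection at the released point B due to the loads:
  clockwise couple 120.2 at a = 10.5: M₀a(2L − a)/(2EI) = 11043/EI
  point load 162 at a = 8.4: Pa²(3L − a)/(6EI) = 64012/EI
  point load 62.9 at a = 5.6: Pa²(3L − a)/(6EI) = 11967/EI
  δ_0 = 87022/EI
Flexibility coefficient — unit upward force at B: δ_{BB} = L³/(3EI) = 914.7/EI.
The prop prevents deflection at B: R_B = δ_0/δ_{BB} = 87022/914.7 = 95.14 kN.
Vertical equilibrium: R_A = ΣP − R_B = 224.9 − 95.14 = 129.8 kN.

R_A = 129.8 kN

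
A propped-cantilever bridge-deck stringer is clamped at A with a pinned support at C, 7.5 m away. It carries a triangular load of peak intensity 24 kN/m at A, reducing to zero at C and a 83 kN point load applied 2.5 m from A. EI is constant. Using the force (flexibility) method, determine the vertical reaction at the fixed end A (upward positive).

Choose R_C as the redundant. The primary structure is the cantilever fixed at A.
Primary-structure tip deflection at C by superposition:
  triangular load, peak 24 at the fixed end: w₀L⁴/(30EI) = 2531/EI
  point load 83 at a = 2.5: Pa²(3L − a)/(6EI) = 1729/EI
  δ_0 = 4260/EI
Flexibility coefficient — unit upward force at C: δ_{CC} = L³/(3EI) = 140.6/EI.
Compatibility at C: δ_0 − R_C·δ_{CC} = 0, so R_C = 4260/140.6 = 30.3 kN.
Vertical equilibrium: R_A = ΣP − R_C = 173 − 30.3 = 142.7 kN.

R_A = 142.7 kN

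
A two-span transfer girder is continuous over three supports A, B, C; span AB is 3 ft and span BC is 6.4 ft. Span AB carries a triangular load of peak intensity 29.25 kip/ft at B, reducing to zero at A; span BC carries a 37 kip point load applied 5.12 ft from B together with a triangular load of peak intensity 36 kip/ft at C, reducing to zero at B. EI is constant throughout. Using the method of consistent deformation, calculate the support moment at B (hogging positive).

M_B = 79.64 kip·ft

Insert a hinge at B; M_B is the redundant, and each span becomes simply supported.
End slopes at the hinge B, treating each span as simply supported:
  span AB: triangular load, peak 29.25: w₀L³/(45EI) = 17.55/EI
  span BC: point load 37 at a = 5.12: Pab(L + b)/(6LEI) = 48.5/EI
  span BC: triangular load, peak 36: 7w₀L³/(360EI) = 183.5/EI
  relative rotation θ_0 = (17.55 + 232)/EI = 249.5/EI
A unit hogging moment at B produces rotation L₁/(3EI) + L₂/(3EI) = 3.133/EI.
Slope continuity at B: θ_0 = M_B·3.133/EI, so M_B = 249.5/3.133 = 79.64 kip·ft (hogging).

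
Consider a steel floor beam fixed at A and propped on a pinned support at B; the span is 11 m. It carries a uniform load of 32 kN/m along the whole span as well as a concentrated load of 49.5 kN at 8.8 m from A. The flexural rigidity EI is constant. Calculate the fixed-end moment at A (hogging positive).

Take the reaction at B as the redundant and release it; the primary structure is a cantilever fixed at A.
Free-end deflection of the primary structure under the applied loading (downward +):
  UDL 32: wL⁴/(8EI) = 58564/EI
  point load 49.5 at a = 8.8: Pa²(3L − a)/(6EI) = 15461/EI
  δ_0 = 74025/EI
Tip deflection under a unit load at B: L³/(3EI) = 443.7/EI.
The prop prevents deflection at B: R_B = δ_0/δ_{BB} = 74025/443.7 = 166.8 kN.
Moment equilibrium about A: M_A = Σ(load moments about A) − R_B·L = 2372 − 166.8×11 = 536.3 kN·m.

M_A = 536.3 kN·m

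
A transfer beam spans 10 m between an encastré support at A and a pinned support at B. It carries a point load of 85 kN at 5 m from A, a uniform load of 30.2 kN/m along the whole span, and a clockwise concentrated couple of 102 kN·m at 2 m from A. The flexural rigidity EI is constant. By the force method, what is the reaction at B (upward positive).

R_B = 145.3 kN

Choose R_B as the redundant. The primary structure is the cantilever fixed at A.
Free-end deflection of the primary structure under the applied loading (downward +):
  point load 85 at a = 5: Pa²(3L − a)/(6EI) = 8854/EI
  UDL 30.2: wL⁴/(8EI) = 37750/EI
  clockwise couple 102 at a = 2: M₀a(2L − a)/(2EI) = 1836/EI
  δ_0 = 48440/EI
Tip deflection under a unit load at B: L³/(3EI) = 333.3/EI.
The prop prevents deflection at B: R_B = δ_0/δ_{BB} = 48440/333.3 = 145.3 kN.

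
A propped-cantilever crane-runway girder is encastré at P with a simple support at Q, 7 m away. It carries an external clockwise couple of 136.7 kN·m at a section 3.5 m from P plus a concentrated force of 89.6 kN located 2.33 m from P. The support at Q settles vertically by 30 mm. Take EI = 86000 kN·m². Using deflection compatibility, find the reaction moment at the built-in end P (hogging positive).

M_P = 257 kN·m

Choose R_Q as the redundant. The primary structure is the cantilever fixed at P.
Downward deflection at the released point Q due to the loads:
  clockwise couple 136.7 at a = 3.5: M₀a(2L − a)/(2EI) = 2512/EI
  point load 89.6 at a = 2.33: Pa²(3L − a)/(6EI) = 1514/EI
  δ_0 = 4025/EI
Tip deflection under a unit load at Q: L³/(3EI) = 114.3/EI.
With EI = 86000 kN·m²: δ_0 = 0.046808 m and δ_{QQ} = 0.001329 m/kN.
Compatibility — the beam at Q must follow the support down by 0.03 m: δ_0 − R_Q·δ_{QQ} = 0.03, so R_Q = (0.046808 − 0.03)/0.001329 = 12.64 kN.
Moment equilibrium about P: M_P = Σ(load moments about P) − R_Q·L = 345.5 − 12.64×7 = 257 kN·m.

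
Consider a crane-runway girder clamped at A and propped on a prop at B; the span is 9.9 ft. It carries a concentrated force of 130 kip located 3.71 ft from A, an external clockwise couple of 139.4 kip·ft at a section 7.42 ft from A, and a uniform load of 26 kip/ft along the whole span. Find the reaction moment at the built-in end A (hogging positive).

Remove the prop at B; the released (primary) structure is a cantilever built in at A.
Deflection at B on the released cantilever, summing each load's contribution:
  point load 130 at a = 3.71: Pa²(3L − a)/(6EI) = 7751/EI
  clockwise couple 139.4 at a = 7.42: M₀a(2L − a)/(2EI) = 6403/EI
  UDL 26: wL⁴/(8EI) = 31219/EI
  δ_0 = 45373/EI
Tip deflection under a unit load at B: L³/(3EI) = 323.4/EI.
The prop prevents deflection at B: R_B = δ_0/δ_{BB} = 45373/323.4 = 140.3 kip.
Moment equilibrium about A: M_A = Σ(load moments about A) − R_B·L = 1896 − 140.3×9.9 = 507 kip·ft.

M_A = 507 kip·ft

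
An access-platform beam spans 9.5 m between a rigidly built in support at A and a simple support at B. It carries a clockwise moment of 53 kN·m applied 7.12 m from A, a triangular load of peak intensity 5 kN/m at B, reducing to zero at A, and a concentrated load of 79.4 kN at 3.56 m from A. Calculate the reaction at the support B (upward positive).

R_B = 35.54 kN

Choose R_B as the redundant. The primary structure is the cantilever fixed at A.
Primary-structure tip deflection at B by superposition:
  clockwise couple 53 at a = 7.12: M₀a(2L − a)/(2EI) = 2242/EI
  triangular load, peak 5 at the free end: 11w₀L⁴/(120EI) = 3733/EI
  point load 79.4 at a = 3.56: Pa²(3L − a)/(6EI) = 4183/EI
  δ_0 = 10157/EI
Flexibility coefficient — unit upward force at B: δ_{BB} = L³/(3EI) = 285.8/EI.
The prop prevents deflection at B: R_B = δ_0/δ_{BB} = 10157/285.8 = 35.54 kN.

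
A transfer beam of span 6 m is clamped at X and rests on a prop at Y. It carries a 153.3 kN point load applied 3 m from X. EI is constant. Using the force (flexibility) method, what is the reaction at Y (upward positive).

R_Y = 47.91 kN

Release the roller at Y. Primary structure: cantilever fixed at X.
Free-end deflection of the primary structure under the applied loading (downward +):
  point load 153.3 at a = 3: Pa²(3L − a)/(6EI) = 3449/EI
Tip deflection under a unit load at Y: L³/(3EI) = 72/EI.
The prop prevents deflection at Y: R_Y = δ_0/δ_{YY} = 3449/72 = 47.91 kN.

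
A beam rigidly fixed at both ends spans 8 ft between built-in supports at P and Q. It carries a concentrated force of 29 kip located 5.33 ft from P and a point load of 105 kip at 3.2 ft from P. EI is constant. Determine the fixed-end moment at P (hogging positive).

Release both end moments; the primary structure is a simply-supported span PQ with redundants M_P and M_Q.
On the primary (simply-supported) span, the end slopes from the loading are:
  at P: point load 29 at a = 5.33: Pab(L + b)/(6LEI) = 91.74/EI
  at Q: point load 29 at a = 5.33: Pab(L + a)/(6LEI) = 114.6/EI
  at P: point load 105 at a = 3.2: Pab(L + b)/(6LEI) = 430.1/EI
  at Q: point load 105 at a = 3.2: Pab(L + a)/(6LEI) = 376.3/EI
  θ_P0 = 521.8/EI,  θ_Q0 = 490.9/EI
Flexibility coefficients: a unit moment at one end gives L/(3EI) there and L/(6EI) at the far end, so f₁₁ = f₂₂ = 2.667/EI and f₁₂ = f₂₁ = 1.333/EI.
Compatibility — zero rotation at each built-in end:
  2.667 M_P + 1.333 M_Q = 521.8
  1.333 M_P + 2.667 M_Q = 490.9
Solving the pair gives M_P = 138.2 kip·ft and M_Q = 115 kip·ft (hogging).

M_P = 138.2 kip·ft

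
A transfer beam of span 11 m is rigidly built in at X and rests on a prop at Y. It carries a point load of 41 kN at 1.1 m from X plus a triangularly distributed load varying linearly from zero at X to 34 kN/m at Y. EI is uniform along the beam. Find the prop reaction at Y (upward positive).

Take the reaction at Y as the redundant and release it; the primary structure is a cantilever fixed at X.
Downward deflection at the released point Y due to the loads:
  point load 41 at a = 1.1: Pa²(3L − a)/(6EI) = 263.8/EI
  triangular load, peak 34 at the free end: 11w₀L⁴/(120EI) = 45631/EI
  δ_0 = 45895/EI
Flexibility coefficient — unit upward force at Y: δ_{YY} = L³/(3EI) = 443.7/EI.
The prop prevents deflection at Y: R_Y = δ_0/δ_{YY} = 45895/443.7 = 103.4 kN.

R_Y = 103.4 kN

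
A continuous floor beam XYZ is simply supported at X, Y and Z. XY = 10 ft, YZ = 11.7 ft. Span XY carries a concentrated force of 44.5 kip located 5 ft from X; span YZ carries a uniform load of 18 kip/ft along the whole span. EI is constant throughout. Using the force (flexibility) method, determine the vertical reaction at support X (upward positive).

R_X = 1.798 kip

Insert a hinge at Y; M_Y is the redundant, and each span becomes simply supported.
Discontinuity in slope at Y on the released structure — sum the simple-span end rotations:
  span XY: point load 44.5 at a = 5: Pab(L + a)/(6LEI) = 278.1/EI
  span YZ: UDL 18: wL³/(24EI) = 1201/EI
  relative rotation θ_0 = (278.1 + 1201)/EI = 1479/EI
A unit hogging moment at Y produces rotation L₁/(3EI) + L₂/(3EI) = 7.233/EI.
Slope continuity at Y: θ_0 = M_Y·7.233/EI, so M_Y = 1479/7.233 = 204.5 kip·ft (hogging).
Span XY, ΣM about X with M_Y applied at Y: R_Y^{XY}·10 = 222.5 + 204.5, so R_Y^{XY} = 42.7 kip and R_X = 44.5 − 42.7 = 1.798 kip.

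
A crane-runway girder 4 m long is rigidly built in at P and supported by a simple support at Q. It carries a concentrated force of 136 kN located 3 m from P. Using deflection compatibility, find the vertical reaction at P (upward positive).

Release the roller at Q. Primary structure: cantilever fixed at P.
Downward deflection at the released point Q due to the loads:
  point load 136 at a = 3: Pa²(3L − a)/(6EI) = 1836/EI
Tip deflection under a unit load at Q: L³/(3EI) = 21.33/EI.
The prop prevents deflection at Q: R_Q = δ_0/δ_{QQ} = 1836/21.33 = 86.06 kN.
Vertical equilibrium: R_P = ΣP − R_Q = 136 − 86.06 = 49.94 kN.

R_P = 49.94 kN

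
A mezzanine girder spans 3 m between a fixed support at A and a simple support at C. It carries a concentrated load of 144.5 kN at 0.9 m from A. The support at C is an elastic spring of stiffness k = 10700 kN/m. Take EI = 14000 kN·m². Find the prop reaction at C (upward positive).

R_C = 15.33 kN

Take the reaction at C as the redundant and release it; the primary structure is a cantilever fixed at A.
Primary-structure tip deflection at C by superposition:
  point load 144.5 at a = 0.9: Pa²(3L − a)/(6EI) = 158/EI
Flexibility coefficient — unit upward force at C: δ_{CC} = L³/(3EI) = 9/EI.
With EI = 14000 kN·m²: δ_0 = 0.011286 m and δ_{CC} = 0.000643 m/kN.
Compatibility — the spring shortens by R_C/k under the reaction it provides: δ_0 − R_C·δ_{CC} = R_C/k. With 1/k = 0.000093 m/kN, R_C = δ_0 / (δ_{CC} + 1/k) = 0.011286 / (0.000643 + 0.000093) = 15.33 kN.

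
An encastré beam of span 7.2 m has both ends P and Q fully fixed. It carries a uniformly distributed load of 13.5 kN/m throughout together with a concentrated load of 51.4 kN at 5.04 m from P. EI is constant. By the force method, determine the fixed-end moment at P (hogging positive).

Take the two fixed-end moments M_P, M_Q as redundants; the released structure is the simple span PQ.
Simple-span end rotations at P and Q under the given loads:
  at P: UDL 13.5: wL³/(24EI) = 210/EI
  at Q: UDL 13.5: wL³/(24EI) = 210/EI
  at P: point load 51.4 at a = 5.04: Pab(L + b)/(6LEI) = 121.2/EI
  at Q: point load 51.4 at a = 5.04: Pab(L + a)/(6LEI) = 158.5/EI
  θ_P0 = 331.2/EI,  θ_Q0 = 368.5/EI
Flexibility coefficients: a unit moment at one end gives L/(3EI) there and L/(6EI) at the far end, so f₁₁ = f₂₂ = 2.4/EI and f₁₂ = f₂₁ = 1.2/EI.
Compatibility — zero rotation at each built-in end:
  2.4 M_P + 1.2 M_Q = 331.2
  1.2 M_P + 2.4 M_Q = 368.5
Solving the pair gives M_P = 81.64 kN·m and M_Q = 112.7 kN·m (hogging).

M_P = 81.64 kN·m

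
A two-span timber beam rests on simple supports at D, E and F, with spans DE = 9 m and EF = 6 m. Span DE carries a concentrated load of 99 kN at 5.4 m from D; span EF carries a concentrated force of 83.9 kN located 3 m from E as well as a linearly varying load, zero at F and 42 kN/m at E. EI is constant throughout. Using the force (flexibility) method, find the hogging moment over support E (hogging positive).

Release continuity at E by inserting a hinge; the redundant is the internal moment M_E. The primary structure is two simply-supported spans DE and EF.
Rotations at E on the released spans (each span's end-slope, ×1/EI):
  span DE: point load 99 at a = 5.4: Pab(L + a)/(6LEI) = 513.2/EI
  span EF: point load 83.9 at a = 3: Pab(L + b)/(6LEI) = 188.8/EI
  span EF: triangular load, peak 42: w₀L³/(45EI) = 201.6/EI
  relative rotation θ_0 = (513.2 + 390.4)/EI = 903.6/EI
A unit hogging moment at E produces rotation L₁/(3EI) + L₂/(3EI) = 5/EI.
Slope continuity at E: θ_0 = M_E·5/EI, so M_E = 903.6/5 = 180.7 kN·m (hogging).

M_E = 180.7 kN·m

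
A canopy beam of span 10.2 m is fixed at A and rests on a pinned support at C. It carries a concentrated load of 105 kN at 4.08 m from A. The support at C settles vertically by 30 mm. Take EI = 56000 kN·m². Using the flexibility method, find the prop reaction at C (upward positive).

Take the reaction at C as the redundant and release it; the primary structure is a cantilever fixed at A.
Deflection at C on the released cantilever, summing each load's contribution:
  point load 105 at a = 4.08: Pa²(3L − a)/(6EI) = 7726/EI
Tip deflection under a unit load at C: L³/(3EI) = 353.7/EI.
With EI = 56000 kN·m²: δ_0 = 0.13796 m and δ_{CC} = 0.006317 m/kN.
Compatibility — the beam at C must follow the support down by 0.03 m: δ_0 − R_C·δ_{CC} = 0.03, so R_C = (0.13796 − 0.03)/0.006317 = 17.09 kN.

R_C = 17.09 kN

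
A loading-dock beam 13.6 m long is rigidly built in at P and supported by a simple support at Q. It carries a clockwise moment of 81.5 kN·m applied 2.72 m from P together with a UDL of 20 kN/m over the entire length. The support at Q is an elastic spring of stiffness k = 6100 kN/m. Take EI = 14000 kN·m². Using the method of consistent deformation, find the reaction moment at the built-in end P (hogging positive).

Remove the prop at Q; the released (primary) structure is a cantilever built in at P.
Primary-structure tip deflection at Q by superposition:
  clockwise couple 81.5 at a = 2.72: M₀a(2L − a)/(2EI) = 2713/EI
  UDL 20: wL⁴/(8EI) = 85526/EI
  δ_0 = 88239/EI
Flexibility coefficient — unit upward force at Q: δ_{QQ} = L³/(3EI) = 838.5/EI.
With EI = 14000 kN·m²: δ_0 = 6.3028 m and δ_{QQ} = 0.059892 m/kN.
Compatibility — the spring shortens by R_Q/k under the reaction it provides: δ_0 − R_Q·δ_{QQ} = R_Q/k. With 1/k = 0.000164 m/kN, R_Q = δ_0 / (δ_{QQ} + 1/k) = 6.3028 / (0.059892 + 0.000164) = 104.9 kN.
Moment equilibrium about P: M_P = Σ(load moments about P) − R_Q·L = 1931 − 104.9×13.6 = 503.8 kN·m.

M_P = 503.8 kN·m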